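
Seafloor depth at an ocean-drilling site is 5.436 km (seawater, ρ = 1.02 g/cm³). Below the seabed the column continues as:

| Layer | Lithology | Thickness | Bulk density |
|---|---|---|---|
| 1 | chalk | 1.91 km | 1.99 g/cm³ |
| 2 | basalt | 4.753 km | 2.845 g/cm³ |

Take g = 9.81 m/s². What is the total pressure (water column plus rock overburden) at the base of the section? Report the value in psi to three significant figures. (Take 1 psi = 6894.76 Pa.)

seawater: 1020 kg/m³ × 9.81 m/s² × 5436 m = 5.439×10^7 Pa = 7889 psi
chalk: 1990 kg/m³ × 9.81 m/s² × 1910 m = 3.729×10^7 Pa = 5408 psi
basalt: 2845 kg/m³ × 9.81 m/s² × 4753 m = 1.327×10^8 Pa = 19240 psi
Total = 7889 + 5408 + 19240 = 32537 psi

32500 psi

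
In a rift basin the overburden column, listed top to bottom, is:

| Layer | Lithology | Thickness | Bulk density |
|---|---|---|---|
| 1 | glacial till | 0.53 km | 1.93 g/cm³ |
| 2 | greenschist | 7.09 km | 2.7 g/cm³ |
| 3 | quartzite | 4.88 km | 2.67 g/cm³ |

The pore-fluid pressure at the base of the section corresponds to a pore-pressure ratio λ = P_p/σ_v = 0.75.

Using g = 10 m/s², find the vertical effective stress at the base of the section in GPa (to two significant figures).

Overburden (lithostatic) stress σ_v:
glacial till: 1930 kg/m³ × 10 m/s² × 530 m = 1.023×10^7 Pa = 10.23 MPa
greenschist: 2700 kg/m³ × 10 m/s² × 7090 m = 1.914×10^8 Pa = 191.4 MPa
quartzite: 2670 kg/m³ × 10 m/s² × 4880 m = 1.303×10^8 Pa = 130.3 MPa
Total = 10.23 + 191.4 + 130.3 = 331.95 MPa
Pore pressure P_p = λ·σ_v = 0.75 × 332.0 MPa = 249.0 MPa
Effective stress σ' = σ_v − P_p = 332.0 − 249.0 = 82.989 MPa = 0.082989 GPa

0.083 GPa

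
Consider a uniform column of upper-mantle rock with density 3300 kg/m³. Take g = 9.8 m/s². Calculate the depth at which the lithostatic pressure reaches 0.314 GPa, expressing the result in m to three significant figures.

h = P/(ρg) = 0.314 GPa / (3300 kg/m³ × 9.8 m/s²) = 3.140×10^8 Pa / 32340 Pa/m = 9709.3 m

9710 m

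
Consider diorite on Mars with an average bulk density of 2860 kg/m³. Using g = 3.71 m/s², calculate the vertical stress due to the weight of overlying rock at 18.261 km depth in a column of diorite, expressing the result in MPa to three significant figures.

diorite: 2860 kg/m³ × 3.71 m/s² × 18261 m = 1.938×10^8 Pa = 193.8 MPa

194 MPa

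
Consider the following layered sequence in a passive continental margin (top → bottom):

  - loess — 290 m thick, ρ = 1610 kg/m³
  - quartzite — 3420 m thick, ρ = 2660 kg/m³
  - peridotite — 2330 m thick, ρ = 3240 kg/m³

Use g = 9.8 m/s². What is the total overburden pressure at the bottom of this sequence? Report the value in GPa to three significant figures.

0.168 GPa

loess: 1610 kg/m³ × 9.8 m/s² × 290 m = 4.576×10^6 Pa = 4.576×10^-3 GPa
quartzite: 2660 kg/m³ × 9.8 m/s² × 3420 m = 8.915×10^7 Pa = 0.08915 GPa
peridotite: 3240 kg/m³ × 9.8 m/s² × 2330 m = 7.398×10^7 Pa = 0.07398 GPa
Total = 4.576×10^-3 + 0.08915 + 0.07398 = 0.16771 GPa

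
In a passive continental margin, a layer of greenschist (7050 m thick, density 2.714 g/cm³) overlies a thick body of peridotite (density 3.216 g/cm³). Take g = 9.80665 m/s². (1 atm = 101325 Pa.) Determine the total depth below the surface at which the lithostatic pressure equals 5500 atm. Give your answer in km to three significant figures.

Pressure at base of upper layers: 2714×9.80665×7050 = 1.876×10^8 Pa = 1852 atm
Remaining pressure to be supplied by peridotite: 5.573×10^8 − 1.876×10^8 = 3.697×10^8 Pa
Additional depth in peridotite = 3.697×10^8 Pa / (3216 kg/m³ × 9.80665 m/s²) = 11721 m
Total depth = 7050 m + 11721 m = 18771 m
= 18.771 km

18.8 km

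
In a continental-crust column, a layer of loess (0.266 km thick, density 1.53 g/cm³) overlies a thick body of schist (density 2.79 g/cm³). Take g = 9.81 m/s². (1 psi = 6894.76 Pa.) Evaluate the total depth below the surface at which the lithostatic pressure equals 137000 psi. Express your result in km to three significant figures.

Pressure at base of upper layers: 1530×9.81×266 = 3.992×10^6 Pa = 579.1 psi
Remaining pressure to be supplied by schist: 9.446×10^8 − 3.992×10^6 = 9.406×10^8 Pa
Additional depth in schist = 9.406×10^8 Pa / (2790 kg/m³ × 9.81 m/s²) = 34366 m
Total depth = 266 m + 34366 m = 34632 m
= 34.632 km

34.6 km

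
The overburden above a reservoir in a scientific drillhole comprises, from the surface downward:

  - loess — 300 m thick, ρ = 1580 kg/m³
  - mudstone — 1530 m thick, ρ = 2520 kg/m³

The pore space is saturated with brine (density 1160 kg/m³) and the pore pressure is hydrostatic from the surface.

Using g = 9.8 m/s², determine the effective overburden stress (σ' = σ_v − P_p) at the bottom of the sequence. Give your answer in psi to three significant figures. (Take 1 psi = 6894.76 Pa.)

3140 psi

Overburden (lithostatic) stress σ_v:
loess: 1580 kg/m³ × 9.8 m/s² × 300 m = 4.645×10^6 Pa = 4.645 MPa
mudstone: 2520 kg/m³ × 9.8 m/s² × 1530 m = 3.778×10^7 Pa = 37.78 MPa
Total = 4.645 + 37.78 = 42.430 MPa
Pore pressure P_p = 1160 kg/m³ × 9.8 m/s² × 1830 m = 2.080×10^7 Pa = 20.80 MPa
Effective stress σ' = σ_v − P_p = 42.43 − 20.80 = 21.627 MPa = 3136.7 psi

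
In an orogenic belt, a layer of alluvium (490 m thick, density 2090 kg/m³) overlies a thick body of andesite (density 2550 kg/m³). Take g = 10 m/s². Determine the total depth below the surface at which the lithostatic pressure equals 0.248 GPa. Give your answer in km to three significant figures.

Pressure at base of upper layers: 2090×10×490 = 1.024×10^7 Pa = 0.01024 GPa
Remaining pressure to be supplied by andesite: 2.480×10^8 − 1.024×10^7 = 2.378×10^8 Pa
Additional depth in andesite = 2.378×10^8 Pa / (2550 kg/m³ × 10 m/s²) = 9323.9 m
Total depth = 490 m + 9323.9 m = 9813.9 m
= 9.8139 km

9.81 km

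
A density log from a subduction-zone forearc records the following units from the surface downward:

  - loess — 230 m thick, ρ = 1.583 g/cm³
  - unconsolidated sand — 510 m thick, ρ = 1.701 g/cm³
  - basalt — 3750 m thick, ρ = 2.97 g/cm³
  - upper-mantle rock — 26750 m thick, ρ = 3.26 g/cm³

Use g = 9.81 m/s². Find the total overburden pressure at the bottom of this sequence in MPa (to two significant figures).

980 MPa

loess: 1583 kg/m³ × 9.81 m/s² × 230 m = 3.572×10^6 Pa = 3.572 MPa
unconsolidated sand: 1701 kg/m³ × 9.81 m/s² × 510 m = 8.510×10^6 Pa = 8.510 MPa
basalt: 2970 kg/m³ × 9.81 m/s² × 3750 m = 1.093×10^8 Pa = 109.3 MPa
upper-mantle rock: 3260 kg/m³ × 9.81 m/s² × 26750 m = 8.555×10^8 Pa = 855.5 MPa
Total = 3.572 + 8.510 + 109.3 + 855.5 = 976.82 MPa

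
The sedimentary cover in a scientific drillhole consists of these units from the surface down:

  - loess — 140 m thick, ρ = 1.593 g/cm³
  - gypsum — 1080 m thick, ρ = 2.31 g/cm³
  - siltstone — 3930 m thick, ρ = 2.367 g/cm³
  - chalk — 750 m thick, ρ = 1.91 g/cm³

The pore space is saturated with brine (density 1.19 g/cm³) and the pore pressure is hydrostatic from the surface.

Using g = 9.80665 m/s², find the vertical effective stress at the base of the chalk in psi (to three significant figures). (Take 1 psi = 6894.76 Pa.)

Overburden (lithostatic) stress σ_v:
loess: 1593 kg/m³ × 9.80665 m/s² × 140 m = 2.187×10^6 Pa = 2.187 MPa
gypsum: 2310 kg/m³ × 9.80665 m/s² × 1080 m = 2.447×10^7 Pa = 24.47 MPa
siltstone: 2367 kg/m³ × 9.80665 m/s² × 3930 m = 9.122×10^7 Pa = 91.22 MPa
chalk: 1910 kg/m³ × 9.80665 m/s² × 750 m = 1.405×10^7 Pa = 14.05 MPa
Total = 2.187 + 24.47 + 91.22 + 14.05 = 131.93 MPa
Pore pressure P_p = 1190 kg/m³ × 9.80665 m/s² × 5900 m = 6.885×10^7 Pa = 68.85 MPa
Effective stress σ' = σ_v − P_p = 131.9 − 68.85 = 63.073 MPa = 9147.9 psi

9150 psi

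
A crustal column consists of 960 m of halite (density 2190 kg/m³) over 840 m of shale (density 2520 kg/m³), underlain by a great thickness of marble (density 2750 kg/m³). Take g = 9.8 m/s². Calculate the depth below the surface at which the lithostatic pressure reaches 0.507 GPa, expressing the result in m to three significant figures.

19100 m

Pressure at base of upper layers: 2190×9.8×960 + 2520×9.8×840 = 4.135×10^7 Pa = 0.04135 GPa
Remaining pressure to be supplied by marble: 5.070×10^8 − 4.135×10^7 = 4.657×10^8 Pa
Additional depth in marble = 4.657×10^8 Pa / (2750 kg/m³ × 9.8 m/s²) = 17278 m
Total depth = 1800 m + 17278 m = 19078 m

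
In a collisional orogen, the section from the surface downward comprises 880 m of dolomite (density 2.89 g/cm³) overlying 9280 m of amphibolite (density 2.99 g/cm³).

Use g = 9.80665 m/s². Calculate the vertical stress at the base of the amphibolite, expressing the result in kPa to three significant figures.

dolomite: 2890 kg/m³ × 9.80665 m/s² × 880 m = 2.494×10^7 Pa = 24940 kPa
amphibolite: 2990 kg/m³ × 9.80665 m/s² × 9280 m = 2.721×10^8 Pa = 2.721×10^5 kPa
Total = 24940 + 2.721×10^5 = 2.9705×10^5 kPa

297000 kPa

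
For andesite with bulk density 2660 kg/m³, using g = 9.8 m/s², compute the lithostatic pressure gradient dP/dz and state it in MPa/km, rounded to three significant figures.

dP/dz = ρg = 2660 kg/m³ × 9.8 m/s² = 26068 Pa/m
= 26068 Pa/m × (1 MPa/km / 1000.0 Pa/m) = 26.068 MPa/km

26.1 MPa/km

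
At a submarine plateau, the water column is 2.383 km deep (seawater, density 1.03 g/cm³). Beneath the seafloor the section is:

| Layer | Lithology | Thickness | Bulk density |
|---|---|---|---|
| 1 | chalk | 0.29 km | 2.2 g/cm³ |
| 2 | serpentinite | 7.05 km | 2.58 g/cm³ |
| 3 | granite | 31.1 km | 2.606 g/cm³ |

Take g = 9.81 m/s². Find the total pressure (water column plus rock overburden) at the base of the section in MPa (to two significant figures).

1000 MPa

seawater: 1030 kg/m³ × 9.81 m/s² × 2383 m = 2.408×10^7 Pa = 24.08 MPa
chalk: 2200 kg/m³ × 9.81 m/s² × 290 m = 6.259×10^6 Pa = 6.259 MPa
serpentinite: 2580 kg/m³ × 9.81 m/s² × 7050 m = 1.784×10^8 Pa = 178.4 MPa
granite: 2606 kg/m³ × 9.81 m/s² × 31100 m = 7.951×10^8 Pa = 795.1 MPa
Total = 24.08 + 6.259 + 178.4 + 795.1 = 1003.8 MPa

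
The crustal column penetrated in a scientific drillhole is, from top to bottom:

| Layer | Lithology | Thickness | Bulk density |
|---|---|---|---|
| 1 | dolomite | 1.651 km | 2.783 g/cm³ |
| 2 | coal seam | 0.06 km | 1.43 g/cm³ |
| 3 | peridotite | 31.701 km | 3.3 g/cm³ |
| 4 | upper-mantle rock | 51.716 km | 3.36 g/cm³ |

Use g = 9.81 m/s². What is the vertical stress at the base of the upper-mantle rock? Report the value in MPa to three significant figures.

2780 MPa

dolomite: 2783 kg/m³ × 9.81 m/s² × 1651 m = 4.507×10^7 Pa = 45.07 MPa
coal seam: 1430 kg/m³ × 9.81 m/s² × 60 m = 8.417×10^5 Pa = 0.8417 MPa
peridotite: 3300 kg/m³ × 9.81 m/s² × 31701 m = 1.026×10^9 Pa = 1026 MPa
upper-mantle rock: 3360 kg/m³ × 9.81 m/s² × 51716 m = 1.705×10^9 Pa = 1705 MPa
Total = 45.07 + 0.8417 + 1026 + 1705 = 2776.8 MPa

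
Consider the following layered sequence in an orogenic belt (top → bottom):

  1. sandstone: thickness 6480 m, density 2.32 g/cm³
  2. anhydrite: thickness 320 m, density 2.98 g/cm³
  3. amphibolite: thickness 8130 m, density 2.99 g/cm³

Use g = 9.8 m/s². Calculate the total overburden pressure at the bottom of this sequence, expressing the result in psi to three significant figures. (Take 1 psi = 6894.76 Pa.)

sandstone: 2320 kg/m³ × 9.8 m/s² × 6480 m = 1.473×10^8 Pa = 21368 psi
anhydrite: 2980 kg/m³ × 9.8 m/s² × 320 m = 9.345×10^6 Pa = 1355 psi
amphibolite: 2990 kg/m³ × 9.8 m/s² × 8130 m = 2.382×10^8 Pa = 34552 psi
Total = 21368 + 1355 + 34552 = 57275 psi

57300 psi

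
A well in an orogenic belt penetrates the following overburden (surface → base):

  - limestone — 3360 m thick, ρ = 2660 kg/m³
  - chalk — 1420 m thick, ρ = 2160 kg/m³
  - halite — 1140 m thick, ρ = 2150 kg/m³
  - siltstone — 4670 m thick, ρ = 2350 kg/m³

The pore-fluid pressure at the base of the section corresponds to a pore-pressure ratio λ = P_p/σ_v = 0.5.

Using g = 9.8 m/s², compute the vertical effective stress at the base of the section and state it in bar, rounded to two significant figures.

1200 bar

Overburden (lithostatic) stress σ_v:
limestone: 2660 kg/m³ × 9.8 m/s² × 3360 m = 8.759×10^7 Pa = 87.59 MPa
chalk: 2160 kg/m³ × 9.8 m/s² × 1420 m = 3.006×10^7 Pa = 30.06 MPa
halite: 2150 kg/m³ × 9.8 m/s² × 1140 m = 2.402×10^7 Pa = 24.02 MPa
siltstone: 2350 kg/m³ × 9.8 m/s² × 4670 m = 1.076×10^8 Pa = 107.6 MPa
Total = 87.59 + 30.06 + 24.02 + 107.6 = 249.22 MPa
Pore pressure P_p = λ·σ_v = 0.5 × 249.2 MPa = 124.6 MPa
Effective stress σ' = σ_v − P_p = 249.2 − 124.6 = 124.61 MPa = 1246.1 bar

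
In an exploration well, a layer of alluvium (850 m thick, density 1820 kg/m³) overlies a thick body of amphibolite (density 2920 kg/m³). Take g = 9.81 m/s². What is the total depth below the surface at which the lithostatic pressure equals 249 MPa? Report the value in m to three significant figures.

9010 m

Pressure at base of upper layers: 1820×9.81×850 = 1.518×10^7 Pa = 15.18 MPa
Remaining pressure to be supplied by amphibolite: 2.490×10^8 − 1.518×10^7 = 2.338×10^8 Pa
Additional depth in amphibolite = 2.338×10^8 Pa / (2920 kg/m³ × 9.81 m/s²) = 8162.8 m
Total depth = 850 m + 8162.8 m = 9012.8 m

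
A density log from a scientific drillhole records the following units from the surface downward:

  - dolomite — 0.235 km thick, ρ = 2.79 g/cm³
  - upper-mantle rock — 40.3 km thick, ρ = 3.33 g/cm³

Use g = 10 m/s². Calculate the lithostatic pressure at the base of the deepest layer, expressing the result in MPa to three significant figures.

dolomite: 2790 kg/m³ × 10 m/s² × 235 m = 6.556×10^6 Pa = 6.556 MPa
upper-mantle rock: 3330 kg/m³ × 10 m/s² × 40300 m = 1.342×10^9 Pa = 1342 MPa
Total = 6.556 + 1342 = 1348.5 MPa

1350 MPa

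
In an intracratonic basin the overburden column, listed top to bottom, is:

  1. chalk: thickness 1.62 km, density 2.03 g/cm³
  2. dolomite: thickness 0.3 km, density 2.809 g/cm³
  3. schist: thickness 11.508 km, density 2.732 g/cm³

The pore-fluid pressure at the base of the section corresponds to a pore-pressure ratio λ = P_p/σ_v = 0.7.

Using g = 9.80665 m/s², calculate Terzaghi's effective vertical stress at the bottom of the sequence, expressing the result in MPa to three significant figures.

105 MPa

Overburden (lithostatic) stress σ_v:
chalk: 2030 kg/m³ × 9.80665 m/s² × 1620 m = 3.225×10^7 Pa = 32.25 MPa
dolomite: 2809 kg/m³ × 9.80665 m/s² × 300 m = 8.264×10^6 Pa = 8.264 MPa
schist: 2732 kg/m³ × 9.80665 m/s² × 11508 m = 3.083×10^8 Pa = 308.3 MPa
Total = 32.25 + 8.264 + 308.3 = 348.83 MPa
Pore pressure P_p = λ·σ_v = 0.7 × 348.8 MPa = 244.2 MPa
Effective stress σ' = σ_v − P_p = 348.8 − 244.2 = 104.65 MPa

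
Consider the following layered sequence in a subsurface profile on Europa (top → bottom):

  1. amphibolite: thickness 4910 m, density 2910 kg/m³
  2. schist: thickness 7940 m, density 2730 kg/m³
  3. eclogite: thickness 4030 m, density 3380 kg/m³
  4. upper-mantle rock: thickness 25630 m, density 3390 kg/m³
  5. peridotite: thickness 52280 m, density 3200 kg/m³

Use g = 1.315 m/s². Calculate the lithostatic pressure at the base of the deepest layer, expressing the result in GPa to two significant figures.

0.40 GPa

amphibolite: 2910 kg/m³ × 1.315 m/s² × 4910 m = 1.879×10^7 Pa = 0.01879 GPa
schist: 2730 kg/m³ × 1.315 m/s² × 7940 m = 2.850×10^7 Pa = 0.02850 GPa
eclogite: 3380 kg/m³ × 1.315 m/s² × 4030 m = 1.791×10^7 Pa = 0.01791 GPa
upper-mantle rock: 3390 kg/m³ × 1.315 m/s² × 25630 m = 1.143×10^8 Pa = 0.1143 GPa
peridotite: 3200 kg/m³ × 1.315 m/s² × 52280 m = 2.200×10^8 Pa = 0.2200 GPa
Total = 0.01879 + 0.02850 + 0.01791 + 0.1143 + 0.2200 = 0.39945 GPa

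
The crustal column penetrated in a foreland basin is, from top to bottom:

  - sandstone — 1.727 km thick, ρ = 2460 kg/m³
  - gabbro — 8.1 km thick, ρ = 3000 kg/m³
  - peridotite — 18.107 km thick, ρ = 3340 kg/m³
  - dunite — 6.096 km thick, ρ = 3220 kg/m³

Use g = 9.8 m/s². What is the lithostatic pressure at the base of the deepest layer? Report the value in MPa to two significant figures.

1100 MPa

sandstone: 2460 kg/m³ × 9.8 m/s² × 1727 m = 4.163×10^7 Pa = 41.63 MPa
gabbro: 3000 kg/m³ × 9.8 m/s² × 8100 m = 2.381×10^8 Pa = 238.1 MPa
peridotite: 3340 kg/m³ × 9.8 m/s² × 18107 m = 5.927×10^8 Pa = 592.7 MPa
dunite: 3220 kg/m³ × 9.8 m/s² × 6096 m = 1.924×10^8 Pa = 192.4 MPa
Total = 41.63 + 238.1 + 592.7 + 192.4 = 1064.8 MPa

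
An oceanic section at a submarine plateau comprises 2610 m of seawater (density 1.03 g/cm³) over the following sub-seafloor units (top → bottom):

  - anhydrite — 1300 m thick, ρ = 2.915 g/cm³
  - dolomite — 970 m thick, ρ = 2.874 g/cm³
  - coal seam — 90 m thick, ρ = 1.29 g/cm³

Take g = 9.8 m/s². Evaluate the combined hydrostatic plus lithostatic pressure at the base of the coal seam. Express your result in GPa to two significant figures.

0.092 GPa

seawater: 1030 kg/m³ × 9.8 m/s² × 2610 m = 2.635×10^7 Pa = 0.02635 GPa
anhydrite: 2915 kg/m³ × 9.8 m/s² × 1300 m = 3.714×10^7 Pa = 0.03714 GPa
dolomite: 2874 kg/m³ × 9.8 m/s² × 970 m = 2.732×10^7 Pa = 0.02732 GPa
coal seam: 1290 kg/m³ × 9.8 m/s² × 90 m = 1.138×10^6 Pa = 1.138×10^-3 GPa
Total = 0.02635 + 0.03714 + 0.02732 + 1.138×10^-3 = 0.091940 GPa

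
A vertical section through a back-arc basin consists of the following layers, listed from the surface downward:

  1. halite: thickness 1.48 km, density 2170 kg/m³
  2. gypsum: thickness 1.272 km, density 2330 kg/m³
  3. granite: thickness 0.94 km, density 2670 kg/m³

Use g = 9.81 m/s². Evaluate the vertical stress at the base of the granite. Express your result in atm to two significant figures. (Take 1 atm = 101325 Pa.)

halite: 2170 kg/m³ × 9.81 m/s² × 1480 m = 3.151×10^7 Pa = 310.9 atm
gypsum: 2330 kg/m³ × 9.81 m/s² × 1272 m = 2.907×10^7 Pa = 286.9 atm
granite: 2670 kg/m³ × 9.81 m/s² × 940 m = 2.462×10^7 Pa = 243.0 atm
Total = 310.9 + 286.9 + 243.0 = 840.87 atm

840 atm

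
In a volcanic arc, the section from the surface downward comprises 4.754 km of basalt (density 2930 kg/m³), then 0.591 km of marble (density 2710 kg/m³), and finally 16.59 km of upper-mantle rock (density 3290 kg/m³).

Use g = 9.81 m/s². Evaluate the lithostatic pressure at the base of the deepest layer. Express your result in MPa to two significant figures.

basalt: 2930 kg/m³ × 9.81 m/s² × 4754 m = 1.366×10^8 Pa = 136.6 MPa
marble: 2710 kg/m³ × 9.81 m/s² × 591 m = 1.571×10^7 Pa = 15.71 MPa
upper-mantle rock: 3290 kg/m³ × 9.81 m/s² × 16590 m = 5.354×10^8 Pa = 535.4 MPa
Total = 136.6 + 15.71 + 535.4 = 687.80 MPa

690 MPa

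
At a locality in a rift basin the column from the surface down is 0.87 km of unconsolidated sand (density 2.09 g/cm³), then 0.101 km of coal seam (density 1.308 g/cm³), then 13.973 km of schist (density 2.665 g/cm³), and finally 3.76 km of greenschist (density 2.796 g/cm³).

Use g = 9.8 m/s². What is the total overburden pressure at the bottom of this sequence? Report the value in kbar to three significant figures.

4.87 kbar

unconsolidated sand: 2090 kg/m³ × 9.8 m/s² × 870 m = 1.782×10^7 Pa = 0.1782 kbar
coal seam: 1308 kg/m³ × 9.8 m/s² × 101 m = 1.295×10^6 Pa = 0.01295 kbar
schist: 2665 kg/m³ × 9.8 m/s² × 13973 m = 3.649×10^8 Pa = 3.649 kbar
greenschist: 2796 kg/m³ × 9.8 m/s² × 3760 m = 1.030×10^8 Pa = 1.030 kbar
Total = 0.1782 + 0.01295 + 3.649 + 1.030 = 4.8707 kbar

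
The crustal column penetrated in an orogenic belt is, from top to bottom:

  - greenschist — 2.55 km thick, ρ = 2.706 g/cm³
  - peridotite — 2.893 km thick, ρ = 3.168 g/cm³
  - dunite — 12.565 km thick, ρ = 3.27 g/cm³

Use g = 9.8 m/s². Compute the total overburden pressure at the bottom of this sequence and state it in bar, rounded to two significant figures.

greenschist: 2706 kg/m³ × 9.8 m/s² × 2550 m = 6.762×10^7 Pa = 676.2 bar
peridotite: 3168 kg/m³ × 9.8 m/s² × 2893 m = 8.982×10^7 Pa = 898.2 bar
dunite: 3270 kg/m³ × 9.8 m/s² × 12565 m = 4.027×10^8 Pa = 4027 bar
Total = 676.2 + 898.2 + 4027 = 5601.0 bar

5600 bar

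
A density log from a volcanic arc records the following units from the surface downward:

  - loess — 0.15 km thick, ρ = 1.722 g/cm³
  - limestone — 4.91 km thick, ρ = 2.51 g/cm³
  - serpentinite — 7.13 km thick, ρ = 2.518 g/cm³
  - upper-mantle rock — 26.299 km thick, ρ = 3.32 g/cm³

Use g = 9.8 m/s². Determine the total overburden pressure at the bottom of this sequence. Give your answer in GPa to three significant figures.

1.15 GPa

loess: 1722 kg/m³ × 9.8 m/s² × 150 m = 2.531×10^6 Pa = 2.531×10^-3 GPa
limestone: 2510 kg/m³ × 9.8 m/s² × 4910 m = 1.208×10^8 Pa = 0.1208 GPa
serpentinite: 2518 kg/m³ × 9.8 m/s² × 7130 m = 1.759×10^8 Pa = 0.1759 GPa
upper-mantle rock: 3320 kg/m³ × 9.8 m/s² × 26299 m = 8.557×10^8 Pa = 0.8557 GPa
Total = 2.531×10^-3 + 0.1208 + 0.1759 + 0.8557 = 1.1549 GPa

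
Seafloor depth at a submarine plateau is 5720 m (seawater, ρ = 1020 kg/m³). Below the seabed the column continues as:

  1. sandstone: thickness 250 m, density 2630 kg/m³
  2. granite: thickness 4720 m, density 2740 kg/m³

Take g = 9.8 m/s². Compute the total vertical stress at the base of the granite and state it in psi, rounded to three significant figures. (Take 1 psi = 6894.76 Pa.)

seawater: 1020 kg/m³ × 9.8 m/s² × 5720 m = 5.718×10^7 Pa = 8293 psi
sandstone: 2630 kg/m³ × 9.8 m/s² × 250 m = 6.444×10^6 Pa = 934.6 psi
granite: 2740 kg/m³ × 9.8 m/s² × 4720 m = 1.267×10^8 Pa = 18382 psi
Total = 8293 + 934.6 + 18382 = 27610 psi

27600 psi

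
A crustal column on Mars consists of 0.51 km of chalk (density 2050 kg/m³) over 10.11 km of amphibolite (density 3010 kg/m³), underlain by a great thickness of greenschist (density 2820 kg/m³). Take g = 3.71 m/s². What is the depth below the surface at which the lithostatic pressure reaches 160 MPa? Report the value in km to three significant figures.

14.8 km

Pressure at base of upper layers: 2050×3.71×510 + 3010×3.71×10110 = 1.168×10^8 Pa = 116.8 MPa
Remaining pressure to be supplied by greenschist: 1.600×10^8 − 1.168×10^8 = 4.322×10^7 Pa
Additional depth in greenschist = 4.322×10^7 Pa / (2820 kg/m³ × 3.71 m/s²) = 4131.2 m
Total depth = 10620 m + 4131.2 m = 14751 m
= 14.751 km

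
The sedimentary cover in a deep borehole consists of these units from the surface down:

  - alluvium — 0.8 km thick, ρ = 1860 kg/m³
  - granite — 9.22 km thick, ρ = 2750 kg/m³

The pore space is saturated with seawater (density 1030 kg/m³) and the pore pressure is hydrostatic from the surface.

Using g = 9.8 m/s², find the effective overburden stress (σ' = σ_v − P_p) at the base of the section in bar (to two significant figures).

Overburden (lithostatic) stress σ_v:
alluvium: 1860 kg/m³ × 9.8 m/s² × 800 m = 1.458×10^7 Pa = 14.58 MPa
granite: 2750 kg/m³ × 9.8 m/s² × 9220 m = 2.485×10^8 Pa = 248.5 MPa
Total = 14.58 + 248.5 = 263.06 MPa
Pore pressure P_p = 1030 kg/m³ × 9.8 m/s² × 10020 m = 1.011×10^8 Pa = 101.1 MPa
Effective stress σ' = σ_v − P_p = 263.1 − 101.1 = 161.92 MPa = 1619.2 bar

1600 bar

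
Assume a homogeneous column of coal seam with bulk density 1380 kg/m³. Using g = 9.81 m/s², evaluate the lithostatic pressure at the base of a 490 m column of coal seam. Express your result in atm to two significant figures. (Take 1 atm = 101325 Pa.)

65 atm

coal seam: 1380 kg/m³ × 9.81 m/s² × 490 m = 6.634×10^6 Pa = 65.47 atm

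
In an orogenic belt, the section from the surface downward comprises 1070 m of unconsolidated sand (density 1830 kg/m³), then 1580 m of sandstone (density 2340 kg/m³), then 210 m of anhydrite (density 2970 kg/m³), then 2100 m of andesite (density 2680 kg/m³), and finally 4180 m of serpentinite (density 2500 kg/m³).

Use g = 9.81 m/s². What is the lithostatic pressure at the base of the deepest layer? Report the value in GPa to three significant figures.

0.219 GPa

unconsolidated sand: 1830 kg/m³ × 9.81 m/s² × 1070 m = 1.921×10^7 Pa = 0.01921 GPa
sandstone: 2340 kg/m³ × 9.81 m/s² × 1580 m = 3.627×10^7 Pa = 0.03627 GPa
anhydrite: 2970 kg/m³ × 9.81 m/s² × 210 m = 6.118×10^6 Pa = 6.118×10^-3 GPa
andesite: 2680 kg/m³ × 9.81 m/s² × 2100 m = 5.521×10^7 Pa = 0.05521 GPa
serpentinite: 2500 kg/m³ × 9.81 m/s² × 4180 m = 1.025×10^8 Pa = 0.1025 GPa
Total = 0.01921 + 0.03627 + 6.118×10^-3 + 0.05521 + 0.1025 = 0.21932 GPa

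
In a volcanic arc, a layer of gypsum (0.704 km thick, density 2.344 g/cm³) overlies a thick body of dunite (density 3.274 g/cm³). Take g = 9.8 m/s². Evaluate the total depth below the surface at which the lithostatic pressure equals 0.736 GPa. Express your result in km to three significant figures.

23.1 km

Pressure at base of upper layers: 2344×9.8×704 = 1.617×10^7 Pa = 0.01617 GPa
Remaining pressure to be supplied by dunite: 7.360×10^8 − 1.617×10^7 = 7.198×10^8 Pa
Additional depth in dunite = 7.198×10^8 Pa / (3274 kg/m³ × 9.8 m/s²) = 22435 m
Total depth = 704 m + 22435 m = 23139 m
= 23.139 km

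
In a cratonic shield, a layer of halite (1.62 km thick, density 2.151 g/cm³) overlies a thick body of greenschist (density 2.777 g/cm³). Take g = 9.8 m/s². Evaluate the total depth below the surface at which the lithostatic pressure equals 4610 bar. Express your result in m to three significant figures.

Pressure at base of upper layers: 2151×9.8×1620 = 3.415×10^7 Pa = 341.5 bar
Remaining pressure to be supplied by greenschist: 4.610×10^8 − 3.415×10^7 = 4.269×10^8 Pa
Additional depth in greenschist = 4.269×10^8 Pa / (2777 kg/m³ × 9.8 m/s²) = 15685 m
Total depth = 1620 m + 15685 m = 17305 m

17300 m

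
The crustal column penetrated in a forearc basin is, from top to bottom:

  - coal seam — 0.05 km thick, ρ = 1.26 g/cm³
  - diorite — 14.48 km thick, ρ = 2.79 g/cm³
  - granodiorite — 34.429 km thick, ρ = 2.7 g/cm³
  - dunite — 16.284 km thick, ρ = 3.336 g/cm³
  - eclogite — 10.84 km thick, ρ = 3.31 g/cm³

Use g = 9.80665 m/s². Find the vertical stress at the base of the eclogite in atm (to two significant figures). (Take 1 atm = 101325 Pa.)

coal seam: 1260 kg/m³ × 9.80665 m/s² × 50 m = 6.178×10^5 Pa = 6.097 atm
diorite: 2790 kg/m³ × 9.80665 m/s² × 14480 m = 3.962×10^8 Pa = 3910 atm
granodiorite: 2700 kg/m³ × 9.80665 m/s² × 34429 m = 9.116×10^8 Pa = 8997 atm
dunite: 3336 kg/m³ × 9.80665 m/s² × 16284 m = 5.327×10^8 Pa = 5258 atm
eclogite: 3310 kg/m³ × 9.80665 m/s² × 10840 m = 3.519×10^8 Pa = 3473 atm
Total = 6.097 + 3910 + 8997 + 5258 + 3473 = 21643 atm

22000 atm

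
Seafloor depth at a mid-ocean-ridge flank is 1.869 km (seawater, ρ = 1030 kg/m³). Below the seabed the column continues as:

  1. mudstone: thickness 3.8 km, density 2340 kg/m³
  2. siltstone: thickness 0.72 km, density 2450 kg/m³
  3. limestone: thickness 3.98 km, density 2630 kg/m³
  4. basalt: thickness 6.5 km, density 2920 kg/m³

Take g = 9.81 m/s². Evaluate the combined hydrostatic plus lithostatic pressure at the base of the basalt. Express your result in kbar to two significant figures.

seawater: 1030 kg/m³ × 9.81 m/s² × 1869 m = 1.888×10^7 Pa = 0.1888 kbar
mudstone: 2340 kg/m³ × 9.81 m/s² × 3800 m = 8.723×10^7 Pa = 0.8723 kbar
siltstone: 2450 kg/m³ × 9.81 m/s² × 720 m = 1.730×10^7 Pa = 0.1730 kbar
limestone: 2630 kg/m³ × 9.81 m/s² × 3980 m = 1.027×10^8 Pa = 1.027 kbar
basalt: 2920 kg/m³ × 9.81 m/s² × 6500 m = 1.862×10^8 Pa = 1.862 kbar
Total = 0.1888 + 0.8723 + 0.1730 + 1.027 + 1.862 = 4.1230 kbar

4.1 kbar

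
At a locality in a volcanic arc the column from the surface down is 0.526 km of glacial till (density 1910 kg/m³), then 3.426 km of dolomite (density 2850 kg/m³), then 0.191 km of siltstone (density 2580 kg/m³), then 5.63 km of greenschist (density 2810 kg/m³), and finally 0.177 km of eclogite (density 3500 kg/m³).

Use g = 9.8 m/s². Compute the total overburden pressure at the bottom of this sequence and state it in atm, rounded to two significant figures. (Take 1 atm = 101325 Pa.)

2700 atm

glacial till: 1910 kg/m³ × 9.8 m/s² × 526 m = 9.846×10^6 Pa = 97.17 atm
dolomite: 2850 kg/m³ × 9.8 m/s² × 3426 m = 9.569×10^7 Pa = 944.4 atm
siltstone: 2580 kg/m³ × 9.8 m/s² × 191 m = 4.829×10^6 Pa = 47.66 atm
greenschist: 2810 kg/m³ × 9.8 m/s² × 5630 m = 1.550×10^8 Pa = 1530 atm
eclogite: 3500 kg/m³ × 9.8 m/s² × 177 m = 6.071×10^6 Pa = 59.92 atm
Total = 97.17 + 944.4 + 47.66 + 1530 + 59.92 = 2679.2 atm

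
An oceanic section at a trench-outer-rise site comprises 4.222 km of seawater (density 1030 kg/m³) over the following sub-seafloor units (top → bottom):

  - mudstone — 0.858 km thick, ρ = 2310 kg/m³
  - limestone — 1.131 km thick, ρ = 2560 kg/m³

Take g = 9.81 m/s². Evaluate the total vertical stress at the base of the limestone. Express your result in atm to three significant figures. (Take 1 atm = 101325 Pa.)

seawater: 1030 kg/m³ × 9.81 m/s² × 4222 m = 4.266×10^7 Pa = 421.0 atm
mudstone: 2310 kg/m³ × 9.81 m/s² × 858 m = 1.944×10^7 Pa = 191.9 atm
limestone: 2560 kg/m³ × 9.81 m/s² × 1131 m = 2.840×10^7 Pa = 280.3 atm
Total = 421.0 + 191.9 + 280.3 = 893.24 atm

893 atm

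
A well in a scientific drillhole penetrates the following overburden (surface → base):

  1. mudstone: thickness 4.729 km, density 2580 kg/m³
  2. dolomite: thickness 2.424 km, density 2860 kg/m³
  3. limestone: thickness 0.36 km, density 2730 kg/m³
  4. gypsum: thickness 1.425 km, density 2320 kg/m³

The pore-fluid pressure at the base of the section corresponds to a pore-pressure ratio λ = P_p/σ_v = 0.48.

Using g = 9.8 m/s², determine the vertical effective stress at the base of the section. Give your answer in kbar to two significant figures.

1.2 kbar

Overburden (lithostatic) stress σ_v:
mudstone: 2580 kg/m³ × 9.8 m/s² × 4729 m = 1.196×10^8 Pa = 119.6 MPa
dolomite: 2860 kg/m³ × 9.8 m/s² × 2424 m = 6.794×10^7 Pa = 67.94 MPa
limestone: 2730 kg/m³ × 9.8 m/s² × 360 m = 9.631×10^6 Pa = 9.631 MPa
gypsum: 2320 kg/m³ × 9.8 m/s² × 1425 m = 3.240×10^7 Pa = 32.40 MPa
Total = 119.6 + 67.94 + 9.631 + 32.40 = 229.54 MPa
Pore pressure P_p = λ·σ_v = 0.48 × 229.5 MPa = 110.2 MPa
Effective stress σ' = σ_v − P_p = 229.5 − 110.2 = 119.36 MPa = 1.1936 kbar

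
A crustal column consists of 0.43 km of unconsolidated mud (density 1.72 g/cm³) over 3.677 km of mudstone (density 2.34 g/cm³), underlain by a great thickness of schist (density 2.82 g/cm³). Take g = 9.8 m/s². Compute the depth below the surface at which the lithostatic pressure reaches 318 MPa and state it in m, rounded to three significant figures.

Pressure at base of upper layers: 1720×9.8×430 + 2340×9.8×3677 = 9.157×10^7 Pa = 91.57 MPa
Remaining pressure to be supplied by schist: 3.180×10^8 − 9.157×10^7 = 2.264×10^8 Pa
Additional depth in schist = 2.264×10^8 Pa / (2820 kg/m³ × 9.8 m/s²) = 8193.3 m
Total depth = 4107 m + 8193.3 m = 12300 m

12300 m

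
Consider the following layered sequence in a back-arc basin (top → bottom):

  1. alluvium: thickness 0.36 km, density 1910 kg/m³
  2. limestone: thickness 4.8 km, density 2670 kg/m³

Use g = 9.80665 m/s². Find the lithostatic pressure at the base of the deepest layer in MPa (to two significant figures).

alluvium: 1910 kg/m³ × 9.80665 m/s² × 360 m = 6.743×10^6 Pa = 6.743 MPa
limestone: 2670 kg/m³ × 9.80665 m/s² × 4800 m = 1.257×10^8 Pa = 125.7 MPa
Total = 6.743 + 125.7 = 132.43 MPa

130 MPa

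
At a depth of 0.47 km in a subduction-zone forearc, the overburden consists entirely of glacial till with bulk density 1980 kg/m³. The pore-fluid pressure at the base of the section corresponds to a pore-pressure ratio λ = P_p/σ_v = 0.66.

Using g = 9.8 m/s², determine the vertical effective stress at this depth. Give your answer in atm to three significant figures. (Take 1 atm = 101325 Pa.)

Overburden (lithostatic) stress σ_v:
glacial till: 1980 kg/m³ × 9.8 m/s² × 470 m = 9.120×10^6 Pa = 9.120 MPa
Pore pressure P_p = λ·σ_v = 0.66 × 9.120 MPa = 6.019 MPa
Effective stress σ' = σ_v − P_p = 9.120 − 6.019 = 3.1008 MPa = 30.602 atm

30.6 atm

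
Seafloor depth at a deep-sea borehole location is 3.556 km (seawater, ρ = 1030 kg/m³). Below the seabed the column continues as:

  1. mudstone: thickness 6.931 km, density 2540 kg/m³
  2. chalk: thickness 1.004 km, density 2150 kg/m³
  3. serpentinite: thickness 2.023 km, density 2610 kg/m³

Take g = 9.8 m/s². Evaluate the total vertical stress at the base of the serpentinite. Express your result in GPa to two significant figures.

seawater: 1030 kg/m³ × 9.8 m/s² × 3556 m = 3.589×10^7 Pa = 0.03589 GPa
mudstone: 2540 kg/m³ × 9.8 m/s² × 6931 m = 1.725×10^8 Pa = 0.1725 GPa
chalk: 2150 kg/m³ × 9.8 m/s² × 1004 m = 2.115×10^7 Pa = 0.02115 GPa
serpentinite: 2610 kg/m³ × 9.8 m/s² × 2023 m = 5.174×10^7 Pa = 0.05174 GPa
Total = 0.03589 + 0.1725 + 0.02115 + 0.05174 = 0.28132 GPa

0.28 GPa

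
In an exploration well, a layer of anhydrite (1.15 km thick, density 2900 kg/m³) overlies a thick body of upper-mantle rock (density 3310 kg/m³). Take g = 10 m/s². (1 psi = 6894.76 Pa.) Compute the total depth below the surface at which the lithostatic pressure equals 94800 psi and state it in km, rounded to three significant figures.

19.9 km

Pressure at base of upper layers: 2900×10×1150 = 3.335×10^7 Pa = 4837 psi
Remaining pressure to be supplied by upper-mantle rock: 6.536×10^8 − 3.335×10^7 = 6.203×10^8 Pa
Additional depth in upper-mantle rock = 6.203×10^8 Pa / (3310 kg/m³ × 10 m/s²) = 18739 m
Total depth = 1150 m + 18739 m = 19889 m
= 19.889 km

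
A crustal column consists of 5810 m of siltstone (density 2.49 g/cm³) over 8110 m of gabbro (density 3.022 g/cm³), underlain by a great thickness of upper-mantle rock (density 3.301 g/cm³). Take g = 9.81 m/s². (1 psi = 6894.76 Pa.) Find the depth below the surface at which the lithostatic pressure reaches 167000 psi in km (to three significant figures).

Pressure at base of upper layers: 2490×9.81×5810 + 3022×9.81×8110 = 3.823×10^8 Pa = 55455 psi
Remaining pressure to be supplied by upper-mantle rock: 1.151×10^9 − 3.823×10^8 = 7.691×10^8 Pa
Additional depth in upper-mantle rock = 7.691×10^8 Pa / (3301 kg/m³ × 9.81 m/s²) = 23750 m
Total depth = 13920 m + 23750 m = 37670 m
= 37.670 km

37.7 km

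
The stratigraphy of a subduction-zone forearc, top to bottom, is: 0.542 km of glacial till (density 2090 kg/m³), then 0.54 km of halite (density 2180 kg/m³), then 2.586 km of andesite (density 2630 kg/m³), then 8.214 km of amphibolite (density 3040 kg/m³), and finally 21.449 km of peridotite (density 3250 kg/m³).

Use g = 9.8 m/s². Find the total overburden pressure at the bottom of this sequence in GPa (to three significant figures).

1.02 GPa

glacial till: 2090 kg/m³ × 9.8 m/s² × 542 m = 1.110×10^7 Pa = 0.01110 GPa
halite: 2180 kg/m³ × 9.8 m/s² × 540 m = 1.154×10^7 Pa = 0.01154 GPa
andesite: 2630 kg/m³ × 9.8 m/s² × 2586 m = 6.665×10^7 Pa = 0.06665 GPa
amphibolite: 3040 kg/m³ × 9.8 m/s² × 8214 m = 2.447×10^8 Pa = 0.2447 GPa
peridotite: 3250 kg/m³ × 9.8 m/s² × 21449 m = 6.832×10^8 Pa = 0.6832 GPa
Total = 0.01110 + 0.01154 + 0.06665 + 0.2447 + 0.6832 = 1.0172 GPa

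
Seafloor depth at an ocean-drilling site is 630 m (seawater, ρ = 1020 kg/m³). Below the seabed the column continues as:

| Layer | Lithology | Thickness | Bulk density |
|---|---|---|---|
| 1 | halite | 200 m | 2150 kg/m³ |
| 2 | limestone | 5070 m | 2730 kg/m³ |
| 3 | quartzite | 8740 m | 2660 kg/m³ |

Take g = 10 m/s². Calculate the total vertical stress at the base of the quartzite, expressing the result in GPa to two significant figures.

seawater: 1020 kg/m³ × 10 m/s² × 630 m = 6.426×10^6 Pa = 6.426×10^-3 GPa
halite: 2150 kg/m³ × 10 m/s² × 200 m = 4.300×10^6 Pa = 4.300×10^-3 GPa
limestone: 2730 kg/m³ × 10 m/s² × 5070 m = 1.384×10^8 Pa = 0.1384 GPa
quartzite: 2660 kg/m³ × 10 m/s² × 8740 m = 2.325×10^8 Pa = 0.2325 GPa
Total = 6.426×10^-3 + 4.300×10^-3 + 0.1384 + 0.2325 = 0.38162 GPa

0.38 GPa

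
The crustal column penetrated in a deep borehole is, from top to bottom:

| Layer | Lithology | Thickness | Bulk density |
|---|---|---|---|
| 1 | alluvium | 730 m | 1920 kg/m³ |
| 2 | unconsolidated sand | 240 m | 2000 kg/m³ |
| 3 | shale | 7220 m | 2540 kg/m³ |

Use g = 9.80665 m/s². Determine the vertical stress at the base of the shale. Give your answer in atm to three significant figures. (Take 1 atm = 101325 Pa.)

1960 atm

alluvium: 1920 kg/m³ × 9.80665 m/s² × 730 m = 1.375×10^7 Pa = 135.7 atm
unconsolidated sand: 2000 kg/m³ × 9.80665 m/s² × 240 m = 4.707×10^6 Pa = 46.46 atm
shale: 2540 kg/m³ × 9.80665 m/s² × 7220 m = 1.798×10^8 Pa = 1775 atm
Total = 135.7 + 46.46 + 1775 = 1957.0 atm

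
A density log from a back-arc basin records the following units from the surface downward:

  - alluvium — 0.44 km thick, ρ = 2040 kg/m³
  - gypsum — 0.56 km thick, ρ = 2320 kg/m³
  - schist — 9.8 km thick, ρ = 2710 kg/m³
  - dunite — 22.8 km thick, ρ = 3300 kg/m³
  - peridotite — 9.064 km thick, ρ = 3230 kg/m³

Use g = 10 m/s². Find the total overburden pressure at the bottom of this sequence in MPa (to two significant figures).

alluvium: 2040 kg/m³ × 10 m/s² × 440 m = 8.976×10^6 Pa = 8.976 MPa
gypsum: 2320 kg/m³ × 10 m/s² × 560 m = 1.299×10^7 Pa = 12.99 MPa
schist: 2710 kg/m³ × 10 m/s² × 9800 m = 2.656×10^8 Pa = 265.6 MPa
dunite: 3300 kg/m³ × 10 m/s² × 22800 m = 7.524×10^8 Pa = 752.4 MPa
peridotite: 3230 kg/m³ × 10 m/s² × 9064 m = 2.928×10^8 Pa = 292.8 MPa
Total = 8.976 + 12.99 + 265.6 + 752.4 + 292.8 = 1332.7 MPa

1300 MPa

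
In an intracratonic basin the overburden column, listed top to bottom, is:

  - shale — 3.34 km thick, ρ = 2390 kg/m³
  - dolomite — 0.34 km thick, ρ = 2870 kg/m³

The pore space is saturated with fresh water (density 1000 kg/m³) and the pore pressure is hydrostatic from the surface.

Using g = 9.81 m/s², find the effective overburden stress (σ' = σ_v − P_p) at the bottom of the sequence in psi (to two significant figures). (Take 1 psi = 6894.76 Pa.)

Overburden (lithostatic) stress σ_v:
shale: 2390 kg/m³ × 9.81 m/s² × 3340 m = 7.831×10^7 Pa = 78.31 MPa
dolomite: 2870 kg/m³ × 9.81 m/s² × 340 m = 9.573×10^6 Pa = 9.573 MPa
Total = 78.31 + 9.573 = 87.882 MPa
Pore pressure P_p = 1000 kg/m³ × 9.81 m/s² × 3680 m = 3.610×10^7 Pa = 36.10 MPa
Effective stress σ' = σ_v − P_p = 87.88 − 36.10 = 51.781 MPa = 7510.2 psi

7500 psi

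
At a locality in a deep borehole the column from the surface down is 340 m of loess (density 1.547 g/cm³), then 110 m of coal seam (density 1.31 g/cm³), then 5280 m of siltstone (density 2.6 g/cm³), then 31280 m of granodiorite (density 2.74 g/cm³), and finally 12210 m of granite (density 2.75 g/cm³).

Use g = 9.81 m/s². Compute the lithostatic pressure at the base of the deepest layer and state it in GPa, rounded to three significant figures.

1.31 GPa

loess: 1547 kg/m³ × 9.81 m/s² × 340 m = 5.160×10^6 Pa = 5.160×10^-3 GPa
coal seam: 1310 kg/m³ × 9.81 m/s² × 110 m = 1.414×10^6 Pa = 1.414×10^-3 GPa
siltstone: 2600 kg/m³ × 9.81 m/s² × 5280 m = 1.347×10^8 Pa = 0.1347 GPa
granodiorite: 2740 kg/m³ × 9.81 m/s² × 31280 m = 8.408×10^8 Pa = 0.8408 GPa
granite: 2750 kg/m³ × 9.81 m/s² × 12210 m = 3.294×10^8 Pa = 0.3294 GPa
Total = 5.160×10^-3 + 1.414×10^-3 + 0.1347 + 0.8408 + 0.3294 = 1.3114 GPa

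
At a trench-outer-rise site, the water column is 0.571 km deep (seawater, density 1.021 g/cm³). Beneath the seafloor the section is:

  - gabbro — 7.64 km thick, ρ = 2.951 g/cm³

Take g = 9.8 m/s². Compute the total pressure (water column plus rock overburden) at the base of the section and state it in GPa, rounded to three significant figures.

0.227 GPa

seawater: 1021 kg/m³ × 9.8 m/s² × 571 m = 5.713×10^6 Pa = 5.713×10^-3 GPa
gabbro: 2951 kg/m³ × 9.8 m/s² × 7640 m = 2.209×10^8 Pa = 0.2209 GPa
Total = 5.713×10^-3 + 0.2209 = 0.22666 GPa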